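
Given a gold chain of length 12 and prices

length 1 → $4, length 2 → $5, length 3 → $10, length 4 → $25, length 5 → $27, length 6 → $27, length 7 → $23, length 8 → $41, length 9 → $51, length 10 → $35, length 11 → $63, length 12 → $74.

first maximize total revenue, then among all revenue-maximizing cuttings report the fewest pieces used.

3

Build r[k] bottom-up: r[k] = max over allowed piece i of (p[i] + r[k−i]).
r[1] = 4
r[2] = 8  (first piece 1, then r[1]=4)
r[3] = 12  (first piece 1, then r[2]=8)
r[4] = 25
r[5] = 29  (first piece 1, then r[4]=25)
r[6] = 33  (first piece 1, then r[5]=29)
r[7] = 37  (first piece 1, then r[6]=33)
r[8] = 50  (first piece 4, then r[4]=25)
r[9] = 54  (first piece 1, then r[8]=50)
r[10] = 58  (first piece 1, then r[9]=54)
r[11] = 63
r[12] = 75  (first piece 4, then r[8]=50)
Maximum revenue is $75.
Now minimize piece count subject to staying optimal: for each k, pieces[k] = 1 + min over i with p[i]+r[k−i]=r[k] of pieces[k−i].
pieces[9] = 3
pieces[10] = 4
pieces[11] = 1
pieces[12] = 3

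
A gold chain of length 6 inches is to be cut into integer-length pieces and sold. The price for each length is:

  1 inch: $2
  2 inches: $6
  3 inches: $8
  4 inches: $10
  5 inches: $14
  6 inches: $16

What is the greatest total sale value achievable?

18

Build r[k] bottom-up: r[k] = max over allowed piece i of (p[i] + r[k−i]).
r[1] = 2
r[2] = 6
r[3] = 8  (first piece 1, then r[2]=6)
r[4] = 12  (first piece 2, then r[2]=6)
r[5] = 14  (first piece 1, then r[4]=12)
r[6] = 18  (first piece 2, then r[4]=12)
One optimal cutting: 2 + 2 + 2 → $6 + $6 + $6 = $18.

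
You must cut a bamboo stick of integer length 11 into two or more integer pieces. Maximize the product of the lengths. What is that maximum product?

Define g[k] = max over 1≤i<k of i · max(k−i, g[k−i]); the inner max lets the remainder stay uncut if that's better.
g[2] = 1·max(1,0) = 1·1 = 1
g[3] = 1·max(2,1) = 1·2 = 2
g[4] = 2·max(2,1) = 2·2 = 4
g[5] = 2·max(3,2) = 2·3 = 6
g[6] = 3·max(3,2) = 3·3 = 9
g[7] = 2·max(5,6) = 2·6 = 12
g[8] = 2·max(6,9) = 2·9 = 18
g[9] = 3·max(6,9) = 3·9 = 27
g[10] = 2·max(8,18) = 2·18 = 36
g[11] = 2·max(9,27) = 2·27 = 54
One optimal split: 3 + 3 + 3 + 2; product 3·3·3·2 = 54.

54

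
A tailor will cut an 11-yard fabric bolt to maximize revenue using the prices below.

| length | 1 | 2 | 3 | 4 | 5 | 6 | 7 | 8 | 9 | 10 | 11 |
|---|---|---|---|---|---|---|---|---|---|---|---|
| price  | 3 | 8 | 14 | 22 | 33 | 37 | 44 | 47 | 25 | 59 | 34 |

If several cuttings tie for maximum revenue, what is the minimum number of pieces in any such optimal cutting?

Consider every possible first cut. r[k] is the best of p[i]+r[k−i] over all sellable i≤k.
r[1] = 3
r[2] = 8
r[3] = 14
r[4] = 22
r[5] = 33
r[6] = 37
r[7] = 44
r[8] = 47  (first piece 1, then r[7]=44)
r[9] = 55  (first piece 4, then r[5]=33)
r[10] = 66  (first piece 5, then r[5]=33)
r[11] = 70  (first piece 5, then r[6]=37)
Maximum revenue is $70.
Now minimize piece count subject to staying optimal: for each k, pieces[k] = 1 + min over i with p[i]+r[k−i]=r[k] of pieces[k−i].
pieces[8] = 1
pieces[9] = 2
pieces[10] = 2
pieces[11] = 2

2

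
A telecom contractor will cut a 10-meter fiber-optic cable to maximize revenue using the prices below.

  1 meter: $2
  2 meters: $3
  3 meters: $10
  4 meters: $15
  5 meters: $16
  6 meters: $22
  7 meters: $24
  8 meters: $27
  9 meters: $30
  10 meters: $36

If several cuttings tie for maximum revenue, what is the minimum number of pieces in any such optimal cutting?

Build r[k] bottom-up: r[k] = max over allowed piece i of (p[i] + r[k−i]).
r[1] = 2
r[2] = 4  (first piece 1, then r[1]=2)
r[3] = 10
r[4] = 15
r[5] = 17  (first piece 1, then r[4]=15)
r[6] = 22
r[7] = 25  (first piece 3, then r[4]=15)
r[8] = 30  (first piece 4, then r[4]=15)
r[9] = 32  (first piece 1, then r[8]=30)
r[10] = 37  (first piece 4, then r[6]=22)
Maximum revenue is $37.
Now minimize piece count subject to staying optimal: for each k, pieces[k] = 1 + min over i with p[i]+r[k−i]=r[k] of pieces[k−i].
pieces[7] = 2
pieces[8] = 2
pieces[9] = 2
pieces[10] = 2

2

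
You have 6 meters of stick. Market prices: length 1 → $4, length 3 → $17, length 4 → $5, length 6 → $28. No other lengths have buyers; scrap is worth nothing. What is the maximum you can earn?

Consider every possible first cut. r[k] is the best of p[i]+r[k−i] over all sellable i≤k.
r[1] = 4
r[2] = 8  (first piece 1, then r[1]=4)
r[3] = max(4+8, 17+0) = 17
r[4] = max(4+17, 17+4, 5+0) = 21
r[5] = max(4+21, 17+8, 5+4) = 25
r[6] = max(4+25, 17+17, 5+8, 28+0) = 34
One optimal cutting: 3 + 3 → $34.

34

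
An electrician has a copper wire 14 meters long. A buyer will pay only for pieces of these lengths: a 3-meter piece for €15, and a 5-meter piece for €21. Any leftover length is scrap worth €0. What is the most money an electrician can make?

66

Consider every possible first cut. best[k] is the best of p[i]+best[k−i] over all sellable i≤k.
best[1] = 0
best[2] = 0
best[3] = 15
best[4] = 15
best[5] = max(15+0, 21+0) = 21
best[6] = max(15+15, 21+0) = 30
best[7] = max(15+15, 21+0) = 30
best[8] = max(15+21, 21+15) = 36
best[9] = max(15+30, 21+15) = 45
best[10] = max(15+30, 21+21) = 45
best[11] = max(15+36, 21+30) = 51
best[12] = max(15+45, 21+30) = 60
best[13] = max(15+45, 21+36) = 60
best[14] = max(15+51, 21+45) = 66
One optimal cutting: 5 + 3 + 3 + 3 → €66.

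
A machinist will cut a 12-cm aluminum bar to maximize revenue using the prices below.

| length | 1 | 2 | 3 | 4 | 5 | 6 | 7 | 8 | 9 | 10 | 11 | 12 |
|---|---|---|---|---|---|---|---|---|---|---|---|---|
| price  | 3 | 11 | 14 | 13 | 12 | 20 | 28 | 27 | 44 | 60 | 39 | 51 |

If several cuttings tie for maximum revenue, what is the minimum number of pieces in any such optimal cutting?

2

Consider every possible first cut. r[k] is the best of p[i]+r[k−i] over all sellable i≤k.
r[1] = 3
r[2] = max(3+3, 11+0) = 11
r[3] = max(3+11, 11+3, 14+0) = 14
r[4] = max(3+14, 11+11, 14+3, 13+0) = 22
r[5] = max(3+22, 11+14, 14+11, 13+3, 12+0) = 25
r[6] = max(3+25, 11+22, 14+14, 13+11, 12+3, 20+0) = 33
r[7] = max(3+33, 11+25, 14+22, …, 20+3, 28+0) = 36
r[8] = max(3+36, 11+33, 14+25, …, 28+3, 27+0) = 44
r[9] = max(3+44, 11+36, 14+33, …, 27+3, 44+0) = 47
r[10] = max(3+47, 11+44, 14+36, …, 44+3, 60+0) = 60
r[11] = max(3+60, 11+47, 14+44, …, 60+3, 39+0) = 63
r[12] = max(3+63, 11+60, 14+47, …, 39+3, 51+0) = 71
Maximum revenue is $71.
Now minimize piece count subject to staying optimal: for each k, pieces[k] = 1 + min over i with p[i]+r[k−i]=r[k] of pieces[k−i].
pieces[9] = 4
pieces[10] = 1
pieces[11] = 2
pieces[12] = 2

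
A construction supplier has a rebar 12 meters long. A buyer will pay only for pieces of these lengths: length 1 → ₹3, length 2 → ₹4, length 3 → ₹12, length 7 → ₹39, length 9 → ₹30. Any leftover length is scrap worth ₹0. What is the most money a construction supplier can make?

57

Build f[k] bottom-up: f[k] = max over allowed piece i of (p[i] + f[k−i]).
f[1] = 3
f[2] = max(3+3, 4+0) = 6
f[3] = max(3+6, 4+3, 12+0) = 12
f[4] = max(3+12, 4+6, 12+3) = 15
f[5] = max(3+15, 4+12, 12+6) = 18
f[6] = max(3+18, 4+15, 12+12) = 24
f[7] = max(3+24, 4+18, 12+15, 39+0) = 39
f[8] = max(3+39, 4+24, 12+18, 39+3) = 42
f[9] = max(3+42, 4+39, 12+24, 39+6, 30+0) = 45
f[10] = max(3+45, 4+42, 12+39, 39+12, 30+3) = 51
f[11] = max(3+51, 4+45, 12+42, 39+15, 30+6) = 54
f[12] = max(3+54, 4+51, 12+45, 39+18, 30+12) = 57
One optimal cutting: 7 + 3 + 1 + 1 → ₹57.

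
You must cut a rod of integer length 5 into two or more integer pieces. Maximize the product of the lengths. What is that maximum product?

Define f[k] = max over 1≤i<k of i · max(k−i, f[k−i]); the inner max lets the remainder stay uncut if that's better.
f[2] = 1×max(1,0) = 1×1 = 1
f[3] = max(1×2, 2×1) = 2
f[4] = max(1×3, 2×2, 3×1) = 4
f[5] = max(1×4, 2×3, 3×2, 4×1) = 6
One optimal split: 3 + 2; product 3×2 = 6.

6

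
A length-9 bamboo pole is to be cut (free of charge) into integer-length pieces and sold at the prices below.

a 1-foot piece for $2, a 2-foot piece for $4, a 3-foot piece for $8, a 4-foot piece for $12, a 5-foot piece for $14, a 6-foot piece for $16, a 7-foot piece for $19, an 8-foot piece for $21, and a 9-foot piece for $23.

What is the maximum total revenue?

Consider every possible first cut. best[k] is the best of p[i]+best[k−i] over all sellable i≤k.
best[1] = 2
best[2] = max(2+2, 4+0) = 4
best[3] = max(2+4, 4+2, 8+0) = 8
best[4] = max(2+8, 4+4, 8+2, 12+0) = 12
best[5] = max(2+12, 4+8, 8+4, 12+2, 14+0) = 14
best[6] = max(2+14, 4+12, 8+8, 12+4, 14+2, 16+0) = 16
best[7] = max(2+16, 4+14, 8+12, …, 16+2, 19+0) = 20
best[8] = max(2+20, 4+16, 8+14, …, 19+2, 21+0) = 24
best[9] = max(2+24, 4+20, 8+16, …, 21+2, 23+0) = 26
One optimal cutting: 4 + 4 + 1 → $12 + $12 + $2 = $26.

26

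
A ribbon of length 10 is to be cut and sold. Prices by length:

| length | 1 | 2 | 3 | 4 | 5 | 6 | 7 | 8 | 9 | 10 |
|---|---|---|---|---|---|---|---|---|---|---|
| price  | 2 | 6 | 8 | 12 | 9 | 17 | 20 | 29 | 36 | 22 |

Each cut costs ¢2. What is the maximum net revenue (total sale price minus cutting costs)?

Let r[k] be the best obtainable value from length k. For each k, try every first piece i and keep the best of price[i] + r[k−i] minus the 2 cut fee when i<k.
r[1] = 2
r[2] = max(2+2-2, 6+0) = 6
r[3] = max(2+6-2, 6+2-2, 8+0) = 8
r[4] = max(2+8-2, 6+6-2, 8+2-2, 12+0) = 12
r[5] = max(2+12-2, 6+8-2, 8+6-2, 12+2-2, 9+0) = 12
r[6] = max(2+12-2, 6+12-2, 8+8-2, 12+6-2, 9+2-2, 17+0) = 17
r[7] = max(2+17-2, 6+12-2, 8+12-2, …, 17+2-2, 20+0) = 20
r[8] = max(2+20-2, 6+17-2, 8+12-2, …, 20+2-2, 29+0) = 29
r[9] = max(2+29-2, 6+20-2, 8+17-2, …, 29+2-2, 36+0) = 36
r[10] = max(2+36-2, 6+29-2, 8+20-2, …, 36+2-2, 22+0) = 36
One optimal plan: pieces 9 + 1 (1 cut) → ¢38 − ¢2 = ¢36.

36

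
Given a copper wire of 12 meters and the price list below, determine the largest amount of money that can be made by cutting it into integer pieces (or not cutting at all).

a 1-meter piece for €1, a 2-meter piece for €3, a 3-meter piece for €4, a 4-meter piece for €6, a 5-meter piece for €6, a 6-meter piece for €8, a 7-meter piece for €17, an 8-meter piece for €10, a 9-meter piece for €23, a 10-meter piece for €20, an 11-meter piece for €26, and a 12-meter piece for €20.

27

Let v[k] be the best obtainable value from length k. For each k, try every first piece i and keep the best of price[i] + v[k−i].
v[1] = 1
v[2] = 3
v[3] = 4  (first piece 1, then v[2]=3)
v[4] = 6  (first piece 2, then v[2]=3)
v[5] = 7  (first piece 1, then v[4]=6)
v[6] = 9  (first piece 2, then v[4]=6)
v[7] = 17
v[8] = 18  (first piece 1, then v[7]=17)
v[9] = 23
v[10] = 24  (first piece 1, then v[9]=23)
v[11] = 26  (first piece 2, then v[9]=23)
v[12] = 27  (first piece 1, then v[11]=26)
One optimal cutting: 9 + 2 + 1 → €23 + €3 + €1 = €27.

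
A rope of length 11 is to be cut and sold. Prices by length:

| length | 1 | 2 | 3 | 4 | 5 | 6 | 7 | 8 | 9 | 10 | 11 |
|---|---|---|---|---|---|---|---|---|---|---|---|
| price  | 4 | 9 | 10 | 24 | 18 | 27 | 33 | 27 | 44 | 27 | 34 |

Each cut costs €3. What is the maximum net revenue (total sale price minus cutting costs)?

Consider every possible first cut. r[k] is the best of p[i]+r[k−i] over all sellable i≤k, charging 3 whenever i<k.
r[1] = 4
r[2] = max(4+4-3, 9+0) = 9
r[3] = max(4+9-3, 9+4-3, 10+0) = 10
r[4] = max(4+10-3, 9+9-3, 10+4-3, 24+0) = 24
r[5] = max(4+24-3, 9+10-3, 10+9-3, 24+4-3, 18+0) = 25
r[6] = max(4+25-3, 9+24-3, 10+10-3, 24+9-3, 18+4-3, 27+0) = 30
r[7] = max(4+30-3, 9+25-3, 10+24-3, …, 27+4-3, 33+0) = 33
r[8] = max(4+33-3, 9+30-3, 10+25-3, …, 33+4-3, 27+0) = 45
r[9] = max(4+45-3, 9+33-3, 10+30-3, …, 27+4-3, 44+0) = 46
r[10] = max(4+46-3, 9+45-3, 10+33-3, …, 44+4-3, 27+0) = 51
r[11] = max(4+51-3, 9+46-3, 10+45-3, …, 27+4-3, 34+0) = 54
One optimal plan: pieces 7 + 4 (1 cut) → €57 − €3 = €54.

54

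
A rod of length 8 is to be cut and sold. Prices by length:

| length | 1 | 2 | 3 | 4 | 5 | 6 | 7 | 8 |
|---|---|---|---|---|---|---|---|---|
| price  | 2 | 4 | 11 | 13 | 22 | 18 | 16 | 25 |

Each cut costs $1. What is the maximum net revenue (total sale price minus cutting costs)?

32

Let r[k] be the best obtainable value from length k. For each k, try every first piece i and keep the best of price[i] + r[k−i] minus the 1 cut fee when i<k.
r[1] = 2
r[2] = max(2+2-1, 4+0) = 4
r[3] = max(2+4-1, 4+2-1, 11+0) = 11
r[4] = max(2+11-1, 4+4-1, 11+2-1, 13+0) = 13
r[5] = max(2+13-1, 4+11-1, 11+4-1, 13+2-1, 22+0) = 22
r[6] = max(2+22-1, 4+13-1, 11+11-1, 13+4-1, 22+2-1, 18+0) = 23
r[7] = max(2+23-1, 4+22-1, 11+13-1, …, 18+2-1, 16+0) = 25
r[8] = max(2+25-1, 4+23-1, 11+22-1, …, 16+2-1, 25+0) = 32
One optimal plan: pieces 5 + 3 (1 cut) → $33 − $1 = $32.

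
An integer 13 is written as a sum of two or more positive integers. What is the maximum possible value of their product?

108

Let f[k] be the best product for length k (with at least one cut). For each first piece i, the rest contributes max(k−i, f[k−i]).
f[2] = 1·max(1,0) = 1·1 = 1
f[3] = 1·max(2,1) = 1·2 = 2
f[4] = 2·max(2,1) = 2·2 = 4
f[5] = 2·max(3,2) = 2·3 = 6
f[6] = 3·max(3,2) = 3·3 = 9
f[7] = 2·max(5,6) = 2·6 = 12
f[8] = 2·max(6,9) = 2·9 = 18
f[9] = 3·max(6,9) = 3·9 = 27
f[10] = 2·max(8,18) = 2·18 = 36
f[11] = 2·max(9,27) = 2·27 = 54
f[12] = 3·max(9,27) = 3·27 = 81
f[13] = 2·max(11,54) = 2·54 = 108
One optimal split: 3 + 3 + 3 + 2 + 2; product 3·3·3·2·2 = 108.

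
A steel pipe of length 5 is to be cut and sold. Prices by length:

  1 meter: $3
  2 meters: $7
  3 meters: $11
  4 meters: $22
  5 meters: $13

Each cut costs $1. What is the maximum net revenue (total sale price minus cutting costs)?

Build r[k] bottom-up: r[k] = max over allowed piece i of (p[i] + r[k−i]) − 1 per cut.
r[1] = 3
r[2] = 7
r[3] = 11
r[4] = 22
r[5] = 24  (first piece 1, then r[4]=22)
One optimal plan: pieces 4 + 1 (1 cut) → $25 − $1 = $24.

24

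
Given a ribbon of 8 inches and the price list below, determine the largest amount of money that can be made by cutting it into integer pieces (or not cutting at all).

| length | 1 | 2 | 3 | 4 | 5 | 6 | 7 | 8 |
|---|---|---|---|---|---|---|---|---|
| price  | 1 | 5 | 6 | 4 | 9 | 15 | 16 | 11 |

20

Consider every possible first cut. best[k] is the best of p[i]+best[k−i] over all sellable i≤k.
best[1] = 1
best[2] = 5
best[3] = 6  (first piece 1, then best[2]=5)
best[4] = 10  (first piece 2, then best[2]=5)
best[5] = 11  (first piece 1, then best[4]=10)
best[6] = 15  (first piece 2, then best[4]=10)
best[7] = 16  (first piece 1, then best[6]=15)
best[8] = 20  (first piece 2, then best[6]=15)
One optimal cutting: 2 + 2 + 2 + 2 → ¢5 + ¢5 + ¢5 + ¢5 = ¢20.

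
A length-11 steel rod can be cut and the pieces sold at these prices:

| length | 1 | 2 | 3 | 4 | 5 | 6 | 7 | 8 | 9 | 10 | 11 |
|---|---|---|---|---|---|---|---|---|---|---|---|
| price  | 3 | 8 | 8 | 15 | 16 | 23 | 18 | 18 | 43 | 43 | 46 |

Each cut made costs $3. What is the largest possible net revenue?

Build v[k] bottom-up: v[k] = max over allowed piece i of (p[i] + v[k−i]) − 3 per cut.
v[1] = 3
v[2] = max(3+3-3, 8+0) = 8
v[3] = max(3+8-3, 8+3-3, 8+0) = 8
v[4] = max(3+8-3, 8+8-3, 8+3-3, 15+0) = 15
v[5] = max(3+15-3, 8+8-3, 8+8-3, 15+3-3, 16+0) = 16
v[6] = max(3+16-3, 8+15-3, 8+8-3, 15+8-3, 16+3-3, 23+0) = 23
v[7] = max(3+23-3, 8+16-3, 8+15-3, …, 23+3-3, 18+0) = 23
v[8] = max(3+23-3, 8+23-3, 8+16-3, …, 18+3-3, 18+0) = 28
v[9] = max(3+28-3, 8+23-3, 8+23-3, …, 18+3-3, 43+0) = 43
v[10] = max(3+43-3, 8+28-3, 8+23-3, …, 43+3-3, 43+0) = 43
v[11] = max(3+43-3, 8+43-3, 8+28-3, …, 43+3-3, 46+0) = 48
One optimal plan: pieces 9 + 2 (1 cut) → $51 − $3 = $48.

48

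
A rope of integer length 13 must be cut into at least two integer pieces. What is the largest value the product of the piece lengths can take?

Define P[k] = max over 1≤i<k of i · max(k−i, P[k−i]); the inner max lets the remainder stay uncut if that's better.
P[2] = 1·max(1,0) = 1·1 = 1
P[3] = 1·max(2,1) = 1·2 = 2
P[4] = 2·max(2,1) = 2·2 = 4
P[5] = 2·max(3,2) = 2·3 = 6
P[6] = 3·max(3,2) = 3·3 = 9
P[7] = 2·max(5,6) = 2·6 = 12
P[8] = 2·max(6,9) = 2·9 = 18
P[9] = 3·max(6,9) = 3·9 = 27
P[10] = 2·max(8,18) = 2·18 = 36
P[11] = 2·max(9,27) = 2·27 = 54
P[12] = 3·max(9,27) = 3·27 = 81
P[13] = 2·max(11,54) = 2·54 = 108
One optimal split: 3 + 3 + 3 + 2 + 2; product 3·3·3·2·2 = 108.

108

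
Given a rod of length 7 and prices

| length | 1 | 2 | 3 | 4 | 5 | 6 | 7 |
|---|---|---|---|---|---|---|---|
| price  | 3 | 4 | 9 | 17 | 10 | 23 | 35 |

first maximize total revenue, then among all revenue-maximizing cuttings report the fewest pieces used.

1

Build r[k] bottom-up: r[k] = max over allowed piece i of (p[i] + r[k−i]).
r[1] = 3
r[2] = max(3+3, 4+0) = 6
r[3] = max(3+6, 4+3, 9+0) = 9
r[4] = max(3+9, 4+6, 9+3, 17+0) = 17
r[5] = max(3+17, 4+9, 9+6, 17+3, 10+0) = 20
r[6] = max(3+20, 4+17, 9+9, 17+6, 10+3, 23+0) = 23
r[7] = max(3+23, 4+20, 9+17, …, 23+3, 35+0) = 35
Maximum revenue is 35.
Now minimize piece count subject to staying optimal: for each k, pieces[k] = 1 + min over i with p[i]+r[k−i]=r[k] of pieces[k−i].
pieces[4] = 1
pieces[5] = 2
pieces[6] = 1
pieces[7] = 1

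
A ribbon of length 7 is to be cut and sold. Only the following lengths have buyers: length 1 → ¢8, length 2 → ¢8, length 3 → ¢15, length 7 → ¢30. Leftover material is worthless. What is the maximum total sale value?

56

Consider every possible first cut. f[k] is the best of p[i]+f[k−i] over all sellable i≤k.
f[1] = 8
f[2] = 16  (first piece 1, then f[1]=8)
f[3] = 24  (first piece 1, then f[2]=16)
f[4] = 32  (first piece 1, then f[3]=24)
f[5] = 40  (first piece 1, then f[4]=32)
f[6] = 48  (first piece 1, then f[5]=40)
f[7] = 56  (first piece 1, then f[6]=48)
One optimal cutting: 1 + 1 + 1 + 1 + 1 + 1 + 1 → ¢56.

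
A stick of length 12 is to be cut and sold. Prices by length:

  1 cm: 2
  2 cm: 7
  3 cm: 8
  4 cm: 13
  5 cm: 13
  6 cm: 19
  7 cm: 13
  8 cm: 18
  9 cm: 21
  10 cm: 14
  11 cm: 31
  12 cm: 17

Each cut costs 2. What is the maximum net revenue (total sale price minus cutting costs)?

Consider every possible first cut. net[k] is the best of p[i]+net[k−i] over all sellable i≤k, charging 2 whenever i<k.
net[1] = 2
net[2] = 7
net[3] = 8
net[4] = 13
net[5] = 13  (first piece 1, then net[4]=13)
net[6] = 19
net[7] = 19  (first piece 1, then net[6]=19)
net[8] = 24  (first piece 2, then net[6]=19)
net[9] = 25  (first piece 3, then net[6]=19)
net[10] = 30  (first piece 4, then net[6]=19)
net[11] = 31
net[12] = 36  (first piece 6, then net[6]=19)
One optimal plan: pieces 6 + 6 (1 cut) → 38 − 2 = 36.

36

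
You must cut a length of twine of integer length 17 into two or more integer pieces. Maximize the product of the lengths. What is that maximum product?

Let P[k] be the best product for length k (with at least one cut). For each first piece i, the rest contributes max(k−i, P[k−i]).
Small cases: P[2]=1, P[3]=2, P[4]=4, P[5]=6, P[6]=9, P[7]=12, P[8]=18, P[9]=27, P[10]=36.
P[11] = max(1×36, 2×27, 3×18, …, 9×2, 10×1) = 54
P[12] = max(1×54, 2×36, 3×27, …, 10×2, 11×1) = 81
P[13] = max(1×81, 2×54, 3×36, …, 11×2, 12×1) = 108
P[14] = max(1×108, 2×81, 3×54, …, 12×2, 13×1) = 162
P[15] = max(1×162, 2×108, 3×81, …, 13×2, 14×1) = 243
P[16] = max(1×243, 2×162, 3×108, …, 14×2, 15×1) = 324
P[17] = max(1×324, 2×243, 3×162, …, 15×2, 16×1) = 486
One optimal split: 3 + 3 + 3 + 3 + 3 + 2; product 3×3×3×3×3×2 = 486.

486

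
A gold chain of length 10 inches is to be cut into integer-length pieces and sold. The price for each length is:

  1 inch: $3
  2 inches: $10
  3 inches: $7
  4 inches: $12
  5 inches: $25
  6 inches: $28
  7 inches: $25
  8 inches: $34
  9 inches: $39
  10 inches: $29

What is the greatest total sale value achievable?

50

Build r[k] bottom-up: r[k] = max over allowed piece i of (p[i] + r[k−i]).
r[1] = 3
r[2] = 10
r[3] = 13  (first piece 1, then r[2]=10)
r[4] = 20  (first piece 2, then r[2]=10)
r[5] = 25
r[6] = 30  (first piece 2, then r[4]=20)
r[7] = 35  (first piece 2, then r[5]=25)
r[8] = 40  (first piece 2, then r[6]=30)
r[9] = 45  (first piece 2, then r[7]=35)
r[10] = 50  (first piece 2, then r[8]=40)
One optimal cutting: 2 + 2 + 2 + 2 + 2 → $10 + $10 + $10 + $10 + $10 = $50.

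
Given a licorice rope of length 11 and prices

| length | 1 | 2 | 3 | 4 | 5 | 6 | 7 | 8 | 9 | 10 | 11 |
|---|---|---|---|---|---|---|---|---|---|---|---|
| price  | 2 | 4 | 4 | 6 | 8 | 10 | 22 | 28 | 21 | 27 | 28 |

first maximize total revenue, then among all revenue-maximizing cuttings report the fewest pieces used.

3

Build r[k] bottom-up: r[k] = max over allowed piece i of (p[i] + r[k−i]).
r[1] = 2
r[2] = max(2+2, 4+0) = 4
r[3] = max(2+4, 4+2, 4+0) = 6
r[4] = max(2+6, 4+4, 4+2, 6+0) = 8
r[5] = max(2+8, 4+6, 4+4, 6+2, 8+0) = 10
r[6] = max(2+10, 4+8, 4+6, 6+4, 8+2, 10+0) = 12
r[7] = max(2+12, 4+10, 4+8, …, 10+2, 22+0) = 22
r[8] = max(2+22, 4+12, 4+10, …, 22+2, 28+0) = 28
r[9] = max(2+28, 4+22, 4+12, …, 28+2, 21+0) = 30
r[10] = max(2+30, 4+28, 4+22, …, 21+2, 27+0) = 32
r[11] = max(2+32, 4+30, 4+28, …, 27+2, 28+0) = 34
Maximum revenue is ¢34.
Now minimize piece count subject to staying optimal: for each k, pieces[k] = 1 + min over i with p[i]+r[k−i]=r[k] of pieces[k−i].
pieces[8] = 1
pieces[9] = 2
pieces[10] = 2
pieces[11] = 3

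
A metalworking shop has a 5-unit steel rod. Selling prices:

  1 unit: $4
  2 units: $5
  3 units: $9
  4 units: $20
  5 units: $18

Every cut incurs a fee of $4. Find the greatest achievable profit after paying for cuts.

20

Consider every possible first cut. net[k] is the best of p[i]+net[k−i] over all sellable i≤k, charging 4 whenever i<k.
net[1] = 4
net[2] = max(4+4-4, 5+0) = 5
net[3] = max(4+5-4, 5+4-4, 9+0) = 9
net[4] = max(4+9-4, 5+5-4, 9+4-4, 20+0) = 20
net[5] = max(4+20-4, 5+9-4, 9+5-4, 20+4-4, 18+0) = 20
One optimal plan: pieces 4 + 1 (1 cut) → $24 − $4 = $20.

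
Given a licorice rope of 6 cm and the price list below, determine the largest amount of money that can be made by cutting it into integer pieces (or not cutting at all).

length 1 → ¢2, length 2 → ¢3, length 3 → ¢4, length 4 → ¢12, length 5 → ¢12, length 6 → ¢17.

17

Consider every possible first cut. r[k] is the best of p[i]+r[k−i] over all sellable i≤k.
r[1] = 2
r[2] = 4  (first piece 1, then r[1]=2)
r[3] = 6  (first piece 1, then r[2]=4)
r[4] = 12
r[5] = 14  (first piece 1, then r[4]=12)
r[6] = 17
Best is to sell the whole 6-cm piece uncut for ¢17.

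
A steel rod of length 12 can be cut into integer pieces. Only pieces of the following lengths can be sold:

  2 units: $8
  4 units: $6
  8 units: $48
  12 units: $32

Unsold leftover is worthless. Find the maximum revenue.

64

Consider every possible first cut. f[k] is the best of p[i]+f[k−i] over all sellable i≤k.
f[1] = 0
f[2] = 8
f[3] = 8
f[4] = 16  (first piece 2, then f[2]=8)
f[5] = 16
f[6] = 24  (first piece 2, then f[4]=16)
f[7] = 24
f[8] = 48
f[9] = 48
f[10] = 56  (first piece 2, then f[8]=48)
f[11] = 56
f[12] = 64  (first piece 2, then f[10]=56)
One optimal cutting: 8 + 2 + 2 → $64.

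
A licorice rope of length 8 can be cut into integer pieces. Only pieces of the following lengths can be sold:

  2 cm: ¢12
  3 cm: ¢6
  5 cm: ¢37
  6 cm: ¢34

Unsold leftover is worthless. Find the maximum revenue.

49

Let r[k] be the best obtainable value from length k. For each k, try every first piece i and keep the best of price[i] + r[k−i].
r[1] = 0
r[2] = 12
r[3] = max(12+0, 6+0) = 12
r[4] = max(12+12, 6+0) = 24
r[5] = max(12+12, 6+12, 37+0) = 37
r[6] = max(12+24, 6+12, 37+0, 34+0) = 37
r[7] = max(12+37, 6+24, 37+12, 34+0) = 49
r[8] = max(12+37, 6+37, 37+12, 34+12) = 49
One optimal cutting: pieces 5 + 2 with 1 cm of scrap → ¢49.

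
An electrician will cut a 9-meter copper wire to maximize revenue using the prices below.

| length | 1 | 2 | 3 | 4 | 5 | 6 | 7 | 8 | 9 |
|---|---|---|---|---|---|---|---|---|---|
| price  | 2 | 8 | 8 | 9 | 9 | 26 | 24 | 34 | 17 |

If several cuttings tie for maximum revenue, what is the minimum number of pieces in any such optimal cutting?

Consider every possible first cut. r[k] is the best of p[i]+r[k−i] over all sellable i≤k.
r[1] = 2
r[2] = max(2+2, 8+0) = 8
r[3] = max(2+8, 8+2, 8+0) = 10
r[4] = max(2+10, 8+8, 8+2, 9+0) = 16
r[5] = max(2+16, 8+10, 8+8, 9+2, 9+0) = 18
r[6] = max(2+18, 8+16, 8+10, 9+8, 9+2, 26+0) = 26
r[7] = max(2+26, 8+18, 8+16, …, 26+2, 24+0) = 28
r[8] = max(2+28, 8+26, 8+18, …, 24+2, 34+0) = 34
r[9] = max(2+34, 8+28, 8+26, …, 34+2, 17+0) = 36
Maximum revenue is €36.
Now minimize piece count subject to staying optimal: for each k, pieces[k] = 1 + min over i with p[i]+r[k−i]=r[k] of pieces[k−i].
pieces[6] = 1
pieces[7] = 2
pieces[8] = 1
pieces[9] = 2

2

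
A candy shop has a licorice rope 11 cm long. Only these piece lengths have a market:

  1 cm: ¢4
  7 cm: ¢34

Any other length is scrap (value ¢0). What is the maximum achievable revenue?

50

Let r[k] be the best obtainable value from length k. For each k, try every first piece i and keep the best of price[i] + r[k−i].
r[1] = 4
r[2] = 8  (first piece 1, then r[1]=4)
r[3] = 12  (first piece 1, then r[2]=8)
r[4] = 16  (first piece 1, then r[3]=12)
r[5] = 20  (first piece 1, then r[4]=16)
r[6] = 24  (first piece 1, then r[5]=20)
r[7] = 34
r[8] = 38  (first piece 1, then r[7]=34)
r[9] = 42  (first piece 1, then r[8]=38)
r[10] = 46  (first piece 1, then r[9]=42)
r[11] = 50  (first piece 1, then r[10]=46)
One optimal cutting: 7 + 1 + 1 + 1 + 1 → ¢50.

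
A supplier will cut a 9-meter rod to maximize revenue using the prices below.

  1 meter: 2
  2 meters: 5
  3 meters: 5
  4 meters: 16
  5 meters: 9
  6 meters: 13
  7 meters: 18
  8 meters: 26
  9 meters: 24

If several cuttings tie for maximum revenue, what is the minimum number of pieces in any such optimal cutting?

3

Build r[k] bottom-up: r[k] = max over allowed piece i of (p[i] + r[k−i]).
r[1] = 2
r[2] = max(2+2, 5+0) = 5
r[3] = max(2+5, 5+2, 5+0) = 7
r[4] = max(2+7, 5+5, 5+2, 16+0) = 16
r[5] = max(2+16, 5+7, 5+5, 16+2, 9+0) = 18
r[6] = max(2+18, 5+16, 5+7, 16+5, 9+2, 13+0) = 21
r[7] = max(2+21, 5+18, 5+16, …, 13+2, 18+0) = 23
r[8] = max(2+23, 5+21, 5+18, …, 18+2, 26+0) = 32
r[9] = max(2+32, 5+23, 5+21, …, 26+2, 24+0) = 34
Maximum revenue is 34.
Now minimize piece count subject to staying optimal: for each k, pieces[k] = 1 + min over i with p[i]+r[k−i]=r[k] of pieces[k−i].
pieces[6] = 2
pieces[7] = 3
pieces[8] = 2
pieces[9] = 3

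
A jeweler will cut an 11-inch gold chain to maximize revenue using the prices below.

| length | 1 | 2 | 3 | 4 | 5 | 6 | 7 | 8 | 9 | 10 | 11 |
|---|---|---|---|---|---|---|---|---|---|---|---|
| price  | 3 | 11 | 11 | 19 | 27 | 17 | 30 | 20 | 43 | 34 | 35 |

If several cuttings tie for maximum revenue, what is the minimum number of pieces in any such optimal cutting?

4

Let r[k] be the best obtainable value from length k. For each k, try every first piece i and keep the best of price[i] + r[k−i].
r[1] = 3
r[2] = max(3+3, 11+0) = 11
r[3] = max(3+11, 11+3, 11+0) = 14
r[4] = max(3+14, 11+11, 11+3, 19+0) = 22
r[5] = max(3+22, 11+14, 11+11, 19+3, 27+0) = 27
r[6] = max(3+27, 11+22, 11+14, 19+11, 27+3, 17+0) = 33
r[7] = max(3+33, 11+27, 11+22, …, 17+3, 30+0) = 38
r[8] = max(3+38, 11+33, 11+27, …, 30+3, 20+0) = 44
r[9] = max(3+44, 11+38, 11+33, …, 20+3, 43+0) = 49
r[10] = max(3+49, 11+44, 11+38, …, 43+3, 34+0) = 55
r[11] = max(3+55, 11+49, 11+44, …, 34+3, 35+0) = 60
Maximum revenue is $60.
Now minimize piece count subject to staying optimal: for each k, pieces[k] = 1 + min over i with p[i]+r[k−i]=r[k] of pieces[k−i].
pieces[8] = 4
pieces[9] = 3
pieces[10] = 5
pieces[11] = 4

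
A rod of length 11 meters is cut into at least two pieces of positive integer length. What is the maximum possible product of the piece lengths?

54

Let P[k] be the best product for length k (with at least one cut). For each first piece i, the rest contributes max(k−i, P[k−i]).
Small cases: P[2]=1, P[3]=2, P[4]=4, P[5]=6, P[6]=9.
P[7] = 2·max(5,6) = 2·6 = 12
P[8] = 2·max(6,9) = 2·9 = 18
P[9] = 3·max(6,9) = 3·9 = 27
P[10] = 2·max(8,18) = 2·18 = 36
P[11] = 2·max(9,27) = 2·27 = 54
One optimal split: 3 + 3 + 3 + 2; product 3·3·3·2 = 54.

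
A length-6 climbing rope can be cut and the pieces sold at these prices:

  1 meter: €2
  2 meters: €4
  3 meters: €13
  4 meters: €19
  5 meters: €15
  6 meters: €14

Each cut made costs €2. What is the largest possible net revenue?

24

Let v[k] be the best obtainable value from length k. For each k, try every first piece i and keep the best of price[i] + v[k−i] minus the 2 cut fee when i<k.
v[1] = 2
v[2] = max(2+2-2, 4+0) = 4
v[3] = max(2+4-2, 4+2-2, 13+0) = 13
v[4] = max(2+13-2, 4+4-2, 13+2-2, 19+0) = 19
v[5] = max(2+19-2, 4+13-2, 13+4-2, 19+2-2, 15+0) = 19
v[6] = max(2+19-2, 4+19-2, 13+13-2, 19+4-2, 15+2-2, 14+0) = 24
One optimal plan: pieces 3 + 3 (1 cut) → €26 − €2 = €24.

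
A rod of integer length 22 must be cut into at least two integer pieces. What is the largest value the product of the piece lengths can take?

2916

Define P[k] = max over 1≤i<k of i · max(k−i, P[k−i]); the inner max lets the remainder stay uncut if that's better.
P[2] = 1*max(1,0) = 1*1 = 1
P[3] = 1*max(2,1) = 1*2 = 2
P[4] = 2*max(2,1) = 2*2 = 4
P[5] = 2*max(3,2) = 2*3 = 6
P[6] = 3*max(3,2) = 3*3 = 9
P[7] = 2*max(5,6) = 2*6 = 12
P[8] = 2*max(6,9) = 2*9 = 18
P[9] = 3*max(6,9) = 3*9 = 27
P[10] = 2*max(8,18) = 2*18 = 36
P[11] = 2*max(9,27) = 2*27 = 54
P[12] = 3*max(9,27) = 3*27 = 81
P[13] = 2*max(11,54) = 2*54 = 108
P[14] = 2*max(12,81) = 2*81 = 162
P[15] = 3*max(12,81) = 3*81 = 243
P[16] = 2*max(14,162) = 2*162 = 324
P[17] = 2*max(15,243) = 2*243 = 486
P[18] = 3*max(15,243) = 3*243 = 729
P[19] = 2*max(17,486) = 2*486 = 972
P[20] = 2*max(18,729) = 2*729 = 1458
P[21] = 3*max(18,729) = 3*729 = 2187
P[22] = 2*max(20,1458) = 2*1458 = 2916
One optimal split: 3 + 3 + 3 + 3 + 3 + 3 + 2 + 2; product 3*3*3*3*3*3*2*2 = 2916.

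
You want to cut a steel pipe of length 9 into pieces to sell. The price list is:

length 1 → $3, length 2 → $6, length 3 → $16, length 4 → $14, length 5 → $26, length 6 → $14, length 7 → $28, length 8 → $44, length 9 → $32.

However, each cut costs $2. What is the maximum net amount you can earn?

Consider every possible first cut. v[k] is the best of p[i]+v[k−i] over all sellable i≤k, charging 2 whenever i<k.
v[1] = 3
v[2] = 6
v[3] = 16
v[4] = 17  (first piece 1, then v[3]=16)
v[5] = 26
v[6] = 30  (first piece 3, then v[3]=16)
v[7] = 31  (first piece 1, then v[6]=30)
v[8] = 44
v[9] = 45  (first piece 1, then v[8]=44)
One optimal plan: pieces 8 + 1 (1 cut) → $47 − $2 = $45.

45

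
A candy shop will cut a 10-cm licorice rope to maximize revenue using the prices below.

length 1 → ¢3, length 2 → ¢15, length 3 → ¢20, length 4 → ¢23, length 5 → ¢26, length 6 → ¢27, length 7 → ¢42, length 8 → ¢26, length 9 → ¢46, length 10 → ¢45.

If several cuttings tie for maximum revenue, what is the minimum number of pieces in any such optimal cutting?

Consider every possible first cut. r[k] is the best of p[i]+r[k−i] over all sellable i≤k.
r[1] = 3
r[2] = 15
r[3] = 20
r[4] = 30  (first piece 2, then r[2]=15)
r[5] = 35  (first piece 2, then r[3]=20)
r[6] = 45  (first piece 2, then r[4]=30)
r[7] = 50  (first piece 2, then r[5]=35)
r[8] = 60  (first piece 2, then r[6]=45)
r[9] = 65  (first piece 2, then r[7]=50)
r[10] = 75  (first piece 2, then r[8]=60)
Maximum revenue is ¢75.
Now minimize piece count subject to staying optimal: for each k, pieces[k] = 1 + min over i with p[i]+r[k−i]=r[k] of pieces[k−i].
pieces[7] = 3
pieces[8] = 4
pieces[9] = 4
pieces[10] = 5

5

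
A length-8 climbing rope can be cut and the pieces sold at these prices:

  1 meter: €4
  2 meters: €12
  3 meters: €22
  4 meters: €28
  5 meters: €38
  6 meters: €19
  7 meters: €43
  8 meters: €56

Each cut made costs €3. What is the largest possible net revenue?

Consider every possible first cut. r[k] is the best of p[i]+r[k−i] over all sellable i≤k, charging 3 whenever i<k.
r[1] = 4
r[2] = 12
r[3] = 22
r[4] = 28
r[5] = 38
r[6] = 41  (first piece 3, then r[3]=22)
r[7] = 47  (first piece 2, then r[5]=38)
r[8] = 57  (first piece 3, then r[5]=38)
One optimal plan: pieces 5 + 3 (1 cut) → €60 − €3 = €57.

57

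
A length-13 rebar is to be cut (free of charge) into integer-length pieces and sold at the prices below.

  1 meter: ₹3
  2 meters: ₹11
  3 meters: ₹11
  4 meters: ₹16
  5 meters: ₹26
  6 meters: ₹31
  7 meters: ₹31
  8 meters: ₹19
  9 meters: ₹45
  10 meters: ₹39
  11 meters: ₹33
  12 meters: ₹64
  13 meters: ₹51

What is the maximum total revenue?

Build v[k] bottom-up: v[k] = max over allowed piece i of (p[i] + v[k−i]).
v[1] = 3
v[2] = 11
v[3] = 14  (first piece 1, then v[2]=11)
v[4] = 22  (first piece 2, then v[2]=11)
v[5] = 26
v[6] = 33  (first piece 2, then v[4]=22)
v[7] = 37  (first piece 2, then v[5]=26)
v[8] = 44  (first piece 2, then v[6]=33)
v[9] = 48  (first piece 2, then v[7]=37)
v[10] = 55  (first piece 2, then v[8]=44)
v[11] = 59  (first piece 2, then v[9]=48)
v[12] = 66  (first piece 2, then v[10]=55)
v[13] = 70  (first piece 2, then v[11]=59)
One optimal cutting: 5 + 2 + 2 + 2 + 2 → ₹26 + ₹11 + ₹11 + ₹11 + ₹11 = ₹70.

70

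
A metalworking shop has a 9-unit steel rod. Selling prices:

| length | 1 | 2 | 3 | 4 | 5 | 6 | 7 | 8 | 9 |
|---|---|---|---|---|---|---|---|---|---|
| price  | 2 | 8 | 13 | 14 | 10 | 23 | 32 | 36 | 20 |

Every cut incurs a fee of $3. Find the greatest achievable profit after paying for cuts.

Consider every possible first cut. r[k] is the best of p[i]+r[k−i] over all sellable i≤k, charging 3 whenever i<k.
r[1] = 2
r[2] = max(2+2-3, 8+0) = 8
r[3] = max(2+8-3, 8+2-3, 13+0) = 13
r[4] = max(2+13-3, 8+8-3, 13+2-3, 14+0) = 14
r[5] = max(2+14-3, 8+13-3, 13+8-3, 14+2-3, 10+0) = 18
r[6] = max(2+18-3, 8+14-3, 13+13-3, 14+8-3, 10+2-3, 23+0) = 23
r[7] = max(2+23-3, 8+18-3, 13+14-3, …, 23+2-3, 32+0) = 32
r[8] = max(2+32-3, 8+23-3, 13+18-3, …, 32+2-3, 36+0) = 36
r[9] = max(2+36-3, 8+32-3, 13+23-3, …, 36+2-3, 20+0) = 37
One optimal plan: pieces 7 + 2 (1 cut) → $40 − $3 = $37.

37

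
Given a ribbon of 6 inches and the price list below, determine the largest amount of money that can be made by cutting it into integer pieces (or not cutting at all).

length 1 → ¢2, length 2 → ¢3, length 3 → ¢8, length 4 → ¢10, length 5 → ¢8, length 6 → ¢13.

16

Consider every possible first cut. R[k] is the best of p[i]+R[k−i] over all sellable i≤k.
R[1] = 2
R[2] = max(2+2, 3+0) = 4
R[3] = max(2+4, 3+2, 8+0) = 8
R[4] = max(2+8, 3+4, 8+2, 10+0) = 10
R[5] = max(2+10, 3+8, 8+4, 10+2, 8+0) = 12
R[6] = max(2+12, 3+10, 8+8, 10+4, 8+2, 13+0) = 16
One optimal cutting: 3 + 3 → ¢8 + ¢8 = ¢16.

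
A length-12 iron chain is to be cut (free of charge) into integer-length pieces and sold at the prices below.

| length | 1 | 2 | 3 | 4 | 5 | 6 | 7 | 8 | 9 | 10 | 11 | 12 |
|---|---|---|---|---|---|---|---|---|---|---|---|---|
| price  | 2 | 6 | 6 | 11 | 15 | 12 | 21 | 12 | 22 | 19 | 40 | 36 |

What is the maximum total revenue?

42

Build r[k] bottom-up: r[k] = max over allowed piece i of (p[i] + r[k−i]).
r[1] = 2
r[2] = 6
r[3] = 8  (first piece 1, then r[2]=6)
r[4] = 12  (first piece 2, then r[2]=6)
r[5] = 15
r[6] = 18  (first piece 2, then r[4]=12)
r[7] = 21  (first piece 2, then r[5]=15)
r[8] = 24  (first piece 2, then r[6]=18)
r[9] = 27  (first piece 2, then r[7]=21)
r[10] = 30  (first piece 2, then r[8]=24)
r[11] = 40
r[12] = 42  (first piece 1, then r[11]=40)
One optimal cutting: 11 + 1 → $40 + $2 = $42.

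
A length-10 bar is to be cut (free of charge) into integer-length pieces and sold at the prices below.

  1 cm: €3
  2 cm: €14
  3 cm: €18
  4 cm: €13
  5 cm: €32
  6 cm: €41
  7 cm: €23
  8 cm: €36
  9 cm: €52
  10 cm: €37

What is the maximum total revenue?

70

Consider every possible first cut. R[k] is the best of p[i]+R[k−i] over all sellable i≤k.
R[1] = 3
R[2] = max(3+3, 14+0) = 14
R[3] = max(3+14, 14+3, 18+0) = 18
R[4] = max(3+18, 14+14, 18+3, 13+0) = 28
R[5] = max(3+28, 14+18, 18+14, 13+3, 32+0) = 32
R[6] = max(3+32, 14+28, 18+18, 13+14, 32+3, 41+0) = 42
R[7] = max(3+42, 14+32, 18+28, …, 41+3, 23+0) = 46
R[8] = max(3+46, 14+42, 18+32, …, 23+3, 36+0) = 56
R[9] = max(3+56, 14+46, 18+42, …, 36+3, 52+0) = 60
R[10] = max(3+60, 14+56, 18+46, …, 52+3, 37+0) = 70
One optimal cutting: 2 + 2 + 2 + 2 + 2 → €14 + €14 + €14 + €14 + €14 = €70.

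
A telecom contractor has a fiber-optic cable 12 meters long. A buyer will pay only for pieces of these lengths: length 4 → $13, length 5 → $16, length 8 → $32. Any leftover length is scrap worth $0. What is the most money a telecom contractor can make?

45

Let r[k] be the best obtainable value from length k. For each k, try every first piece i and keep the best of price[i] + r[k−i].
r[1] = 0
r[2] = 0
r[3] = 0
r[4] = 13
r[5] = 16
r[6] = 16
r[7] = 16
r[8] = 32
r[9] = 32
r[10] = 32
r[11] = 32
r[12] = 45  (first piece 4, then r[8]=32)
One optimal cutting: 8 + 4 → $45.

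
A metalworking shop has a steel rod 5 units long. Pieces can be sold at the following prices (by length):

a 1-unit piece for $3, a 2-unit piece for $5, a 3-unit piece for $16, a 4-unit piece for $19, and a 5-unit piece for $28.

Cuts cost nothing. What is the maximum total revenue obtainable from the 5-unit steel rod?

Let R[k] be the best obtainable value from length k. For each k, try every first piece i and keep the best of price[i] + R[k−i].
R[1] = 3
R[2] = max(3+3, 5+0) = 6
R[3] = max(3+6, 5+3, 16+0) = 16
R[4] = max(3+16, 5+6, 16+3, 19+0) = 19
R[5] = max(3+19, 5+16, 16+6, 19+3, 28+0) = 28
Best is to sell the whole 5-unit piece uncut for $28.

28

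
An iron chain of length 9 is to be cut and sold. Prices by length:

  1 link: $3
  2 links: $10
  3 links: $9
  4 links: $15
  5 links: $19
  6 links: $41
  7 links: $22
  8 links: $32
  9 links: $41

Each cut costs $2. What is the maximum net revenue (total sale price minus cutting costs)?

Let v[k] be the best obtainable value from length k. For each k, try every first piece i and keep the best of price[i] + v[k−i] minus the 2 cut fee when i<k.
v[1] = 3
v[2] = max(3+3-2, 10+0) = 10
v[3] = max(3+10-2, 10+3-2, 9+0) = 11
v[4] = max(3+11-2, 10+10-2, 9+3-2, 15+0) = 18
v[5] = max(3+18-2, 10+11-2, 9+10-2, 15+3-2, 19+0) = 19
v[6] = max(3+19-2, 10+18-2, 9+11-2, 15+10-2, 19+3-2, 41+0) = 41
v[7] = max(3+41-2, 10+19-2, 9+18-2, …, 41+3-2, 22+0) = 42
v[8] = max(3+42-2, 10+41-2, 9+19-2, …, 22+3-2, 32+0) = 49
v[9] = max(3+49-2, 10+42-2, 9+41-2, …, 32+3-2, 41+0) = 50
One optimal plan: pieces 6 + 2 + 1 (2 cuts) → $54 − $4 = $50.

50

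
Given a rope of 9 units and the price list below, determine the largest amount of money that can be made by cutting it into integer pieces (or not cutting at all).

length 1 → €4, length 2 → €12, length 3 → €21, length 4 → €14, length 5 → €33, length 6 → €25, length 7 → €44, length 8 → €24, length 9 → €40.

Let R[k] be the best obtainable value from length k. For each k, try every first piece i and keep the best of price[i] + R[k−i].
R[1] = 4
R[2] = 12
R[3] = 21
R[4] = 25  (first piece 1, then R[3]=21)
R[5] = 33  (first piece 2, then R[3]=21)
R[6] = 42  (first piece 3, then R[3]=21)
R[7] = 46  (first piece 1, then R[6]=42)
R[8] = 54  (first piece 2, then R[6]=42)
R[9] = 63  (first piece 3, then R[6]=42)
One optimal cutting: 3 + 3 + 3 → €21 + €21 + €21 = €63.

63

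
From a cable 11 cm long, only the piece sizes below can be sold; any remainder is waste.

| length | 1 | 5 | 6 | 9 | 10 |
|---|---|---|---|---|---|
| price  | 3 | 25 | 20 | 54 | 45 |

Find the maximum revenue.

60

Build r[k] bottom-up: r[k] = max over allowed piece i of (p[i] + r[k−i]).
r[1] = 3
r[2] = 6  (first piece 1, then r[1]=3)
r[3] = 9  (first piece 1, then r[2]=6)
r[4] = 12  (first piece 1, then r[3]=9)
r[5] = max(3+12, 25+0) = 25
r[6] = max(3+25, 25+3, 20+0) = 28
r[7] = max(3+28, 25+6, 20+3) = 31
r[8] = max(3+31, 25+9, 20+6) = 34
r[9] = max(3+34, 25+12, 20+9, 54+0) = 54
r[10] = max(3+54, 25+25, 20+12, 54+3, 45+0) = 57
r[11] = max(3+57, 25+28, 20+25, 54+6, 45+3) = 60
One optimal cutting: 9 + 1 + 1 → 60.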